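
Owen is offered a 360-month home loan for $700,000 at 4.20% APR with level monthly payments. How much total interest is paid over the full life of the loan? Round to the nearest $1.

$532,323

Monthly rate = 4.2%/12 = 0.0035000; payment = 700,000 × 0.0035000 / (1 − (1+0.0035000)^−360) = $3,423.12.
Total paid = 360 × $3,423.12 = $1,232,323.20; interest = $1,232,323.20 − $700,000 = $532,323.20.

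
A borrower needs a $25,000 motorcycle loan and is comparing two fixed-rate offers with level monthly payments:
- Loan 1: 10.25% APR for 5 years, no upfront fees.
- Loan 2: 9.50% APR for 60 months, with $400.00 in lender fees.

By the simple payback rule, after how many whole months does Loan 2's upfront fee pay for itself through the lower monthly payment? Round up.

44 months

Loan 1: at 10.25% the monthly rate is 0.0085417, so the payment is 25,000 × 0.0085417 / (1 − 1.0085417^−60) = $534.26.
Loan 2: at 9.50% the monthly rate is 0.0079167, so the payment is 25,000 × 0.0079167 / (1 − 1.0079167^−60) = $525.05.
Monthly savings = $534.26 − $525.05 = $9.21.
Break-even = $400.00 / $9.21 = 43.43 → 44 months.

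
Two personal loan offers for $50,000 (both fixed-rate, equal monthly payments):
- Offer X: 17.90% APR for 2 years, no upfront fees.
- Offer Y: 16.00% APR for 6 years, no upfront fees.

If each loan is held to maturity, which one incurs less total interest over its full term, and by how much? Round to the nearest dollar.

Offer X: monthly rate = 17.9%/12 = 0.0149167; payment = 50,000 × 0.0149167 / (1 − (1+0.0149167)^−24) = $2,493.79.
Total interest on Offer X = 24 × $2,493.79 − $50,000 = $9,850.96.
Offer Y: monthly rate = 16%/12 = 0.0133333; payment = 50,000 × 0.0133333 / (1 − (1+0.0133333)^−72) = $1,084.59.
Total interest on Offer Y = 72 × $1,084.59 − $50,000 = $28,090.48.
Offer X is lower by $18,239.52.

Offer X by $18,240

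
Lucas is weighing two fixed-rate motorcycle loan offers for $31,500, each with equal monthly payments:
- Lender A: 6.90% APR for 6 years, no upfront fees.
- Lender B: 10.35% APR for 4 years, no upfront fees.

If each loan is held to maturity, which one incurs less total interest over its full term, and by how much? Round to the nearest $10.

Lender A by $40

Lender A: at 6.90% the monthly rate is 0.0057500, so the payment is 31,500 × 0.0057500 / (1 − 1.0057500^−72) = $535.53.
Total interest on Lender A = 72 × $535.53 − $31,500 = $7,058.16.
Lender B: at 10.35% the monthly rate is 0.0086250, so the payment is 31,500 × 0.0086250 / (1 − 1.0086250^−48) = $804.23.
Total interest on Lender B = 48 × $804.23 − $31,500 = $7,103.04.
Lender A is lower by $44.88.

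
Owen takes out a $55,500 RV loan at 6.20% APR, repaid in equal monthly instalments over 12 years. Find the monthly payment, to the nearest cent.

$547.36

Monthly rate = 6.2%/12 = 0.0051667; payment = 55,500 × 0.0051667 / (1 − (1+0.0051667)^−144) = $547.36.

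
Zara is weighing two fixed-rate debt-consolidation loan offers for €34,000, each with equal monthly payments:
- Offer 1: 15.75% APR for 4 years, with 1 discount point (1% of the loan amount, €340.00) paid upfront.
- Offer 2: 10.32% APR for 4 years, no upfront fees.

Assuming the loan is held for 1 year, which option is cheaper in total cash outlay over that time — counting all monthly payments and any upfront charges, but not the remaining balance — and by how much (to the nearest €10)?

Offer 2 by €1,440

Offer 1: at 15.75% the monthly rate is 0.0131250, so the payment is 34,000 × 0.0131250 / (1 − 1.0131250^−48) = €959.22.
Offer 2: monthly rate = 10.32%/12 = 0.0086000; payment = 34,000 × 0.0086000 / (1 − (1+0.0086000)^−48) = €867.56.
Over 12 months: Offer 1 costs 12 × €959.22 + €340.00 = €11,850.64; Offer 2 costs 12 × €867.56 = €10,410.72.
Offer 2 is cheaper by €11,850.64 − €10,410.72 = €1,439.92.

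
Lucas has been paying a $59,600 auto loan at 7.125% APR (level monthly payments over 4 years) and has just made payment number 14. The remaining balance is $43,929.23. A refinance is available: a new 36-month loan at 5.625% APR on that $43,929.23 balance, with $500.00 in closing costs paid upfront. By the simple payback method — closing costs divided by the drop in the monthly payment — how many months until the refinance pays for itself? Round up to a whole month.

5 months

Current payment = 59,600 × 7.125%/12 / (1 − (1+0.0059375)^−48) = $1,430.66.
Refinanced payment = 43,929.23 × 0.0046875 / (1 − (1+0.0046875)^−36) = $1,328.96.
Monthly savings = $1,430.66 − $1,328.96 = $101.70.
Break-even = $500.00 / $101.70 = 4.92 → 5 months.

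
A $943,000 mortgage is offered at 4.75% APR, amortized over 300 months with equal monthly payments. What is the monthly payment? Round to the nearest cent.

At 4.75% the monthly rate is 0.0039583, so the payment is 943,000 × 0.0039583 / (1 − 1.0039583^−300) = $5,376.21.

$5,376.21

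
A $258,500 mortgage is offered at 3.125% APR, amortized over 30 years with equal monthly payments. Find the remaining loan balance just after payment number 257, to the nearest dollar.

With monthly rate i = 3.125%/12 = 0.0026042, the balance after k of n payments is P · [(1+i)^n − (1+i)^k] / [(1+i)^n − 1].
(1+0.0026042)^360 = 2.55047958 and (1+0.0026042)^257 = 1.95111479, so the balance is 258,500 × (2.55047958 − 1.95111479) / (2.55047958 − 1) = $99,927.66.

$99,928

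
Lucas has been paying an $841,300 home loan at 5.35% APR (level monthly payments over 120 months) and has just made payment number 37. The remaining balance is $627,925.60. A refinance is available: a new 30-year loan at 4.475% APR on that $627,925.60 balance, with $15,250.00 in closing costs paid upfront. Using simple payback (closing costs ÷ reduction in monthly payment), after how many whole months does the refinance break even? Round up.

3 months

Current payment = 841,300 × 5.35%/12 / (1 − (1+0.0044583)^−120) = $9,067.91.
Refinanced payment = 627,925.60 × 0.0037292 / (1 − (1+0.0037292)^−360) = $3,172.29.
Monthly savings = $9,067.91 − $3,172.29 = $5,895.62.
Break-even = $15,250.00 / $5,895.62 = 2.59 → 3 months.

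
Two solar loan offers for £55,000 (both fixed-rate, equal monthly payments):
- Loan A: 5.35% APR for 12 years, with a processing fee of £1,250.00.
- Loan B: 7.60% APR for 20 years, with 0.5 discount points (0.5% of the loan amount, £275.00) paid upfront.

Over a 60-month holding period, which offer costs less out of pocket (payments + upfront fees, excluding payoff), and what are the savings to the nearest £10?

Loan B by £5,290

Loan A: at 5.35% the monthly rate is 0.0044583, so the payment is 55,000 × 0.0044583 / (1 − 1.0044583^−144) = £518.40.
Loan B: at 7.60% the monthly rate is 0.0063333, so the payment is 55,000 × 0.0063333 / (1 − 1.0063333^−240) = £446.45.
Over 60 months: Loan A costs 60 × £518.40 + £1,250.00 = £32,354.00; Loan B costs 60 × £446.45 + £275.00 = £27,062.00.
Loan B is cheaper by £32,354.00 − £27,062.00 = £5,292.00.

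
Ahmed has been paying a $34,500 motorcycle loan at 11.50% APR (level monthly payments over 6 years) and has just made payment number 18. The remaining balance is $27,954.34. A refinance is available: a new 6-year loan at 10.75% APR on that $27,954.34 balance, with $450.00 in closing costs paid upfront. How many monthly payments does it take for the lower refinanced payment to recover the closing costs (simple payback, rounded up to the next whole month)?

Current payment = 34,500 × 11.5%/12 / (1 − (1+0.0095833)^−72) = $665.54.
Refinanced payment = 27,954.34 × 0.0089583 / (1 − (1+0.0089583)^−72) = $528.51.
Monthly savings = $665.54 − $528.51 = $137.03.
Break-even = $450.00 / $137.03 = 3.28 → 4 months.

4 months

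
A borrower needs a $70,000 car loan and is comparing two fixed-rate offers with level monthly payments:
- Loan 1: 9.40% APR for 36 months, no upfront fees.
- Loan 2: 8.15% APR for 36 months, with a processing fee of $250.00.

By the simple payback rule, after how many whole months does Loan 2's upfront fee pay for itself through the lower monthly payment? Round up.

Loan 1: monthly rate = 9.4%/12 = 0.0078333; payment = 70,000 × 0.0078333 / (1 − (1+0.0078333)^−36) = $2,239.04.
Loan 2: monthly rate = 8.15%/12 = 0.0067917; payment = 70,000 × 0.0067917 / (1 − (1+0.0067917)^−36) = $2,198.39.
Monthly savings = $2,239.04 − $2,198.39 = $40.65.
Break-even = $250.00 / $40.65 = 6.15 → 7 months.

7 months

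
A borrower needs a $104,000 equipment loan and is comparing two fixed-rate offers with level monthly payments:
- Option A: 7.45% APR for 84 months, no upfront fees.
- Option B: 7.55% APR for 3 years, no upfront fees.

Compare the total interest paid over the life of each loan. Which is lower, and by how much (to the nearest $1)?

Option A: monthly rate = 7.45%/12 = 0.0062083; payment = 104,000 × 0.0062083 / (1 − (1+0.0062083)^−84) = $1,592.62.
Total interest on Option A = 84 × $1,592.62 − $104,000 = $29,780.08.
Option B: at 7.55% the monthly rate is 0.0062917, so the payment is 104,000 × 0.0062917 / (1 − 1.0062917^−36) = $3,237.44.
Total interest on Option B = 36 × $3,237.44 − $104,000 = $12,547.84.
Option B is lower by $17,232.24.

Option B by $17,232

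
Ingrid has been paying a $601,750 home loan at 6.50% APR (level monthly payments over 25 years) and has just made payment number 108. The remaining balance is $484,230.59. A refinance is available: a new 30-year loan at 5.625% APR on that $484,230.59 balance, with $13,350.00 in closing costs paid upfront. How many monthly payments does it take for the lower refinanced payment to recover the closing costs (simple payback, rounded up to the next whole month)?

11 months

Current payment = 601,750 × 6.5%/12 / (1 − (1+0.0054167)^−300) = $4,063.06.
Refinanced payment = 484,230.59 × 0.0046875 / (1 − (1+0.0046875)^−360) = $2,787.50.
Monthly savings = $4,063.06 − $2,787.50 = $1,275.56.
Break-even = $13,350.00 / $1,275.56 = 10.47 → 11 months.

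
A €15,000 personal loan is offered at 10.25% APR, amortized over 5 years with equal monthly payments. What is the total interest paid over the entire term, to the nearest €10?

At 10.25% the monthly rate is 0.0085417, so the payment is 15,000 × 0.0085417 / (1 − 1.0085417^−60) = €320.55.
Total paid = 60 × €320.55 = €19,233.00; interest = €19,233.00 − €15,000 = €4,233.00.

€4,230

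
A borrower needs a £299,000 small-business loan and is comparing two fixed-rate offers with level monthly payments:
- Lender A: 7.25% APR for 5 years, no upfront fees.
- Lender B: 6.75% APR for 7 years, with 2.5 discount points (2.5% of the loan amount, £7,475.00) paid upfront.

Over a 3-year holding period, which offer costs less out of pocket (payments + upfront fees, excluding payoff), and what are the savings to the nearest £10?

Lender A: at 7.25% the monthly rate is 0.0060417, so the payment is 299,000 × 0.0060417 / (1 − 1.0060417^−60) = £5,955.89.
Lender B: at 6.75% the monthly rate is 0.0056250, so the payment is 299,000 × 0.0056250 / (1 − 1.0056250^−84) = £4,476.26.
Over 36 months: Lender A costs 36 × £5,955.89 = £214,412.04; Lender B costs 36 × £4,476.26 + £7,475.00 = £168,620.36.
Lender B is cheaper by £214,412.04 − £168,620.36 = £45,791.68.

Lender B by £45,790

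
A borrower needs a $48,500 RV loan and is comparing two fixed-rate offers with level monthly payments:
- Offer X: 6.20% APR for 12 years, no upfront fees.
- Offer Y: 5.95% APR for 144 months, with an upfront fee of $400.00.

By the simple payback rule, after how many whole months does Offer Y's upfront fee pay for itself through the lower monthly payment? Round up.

Offer X: monthly rate = 6.2%/12 = 0.0051667; payment = 48,500 × 0.0051667 / (1 − (1+0.0051667)^−144) = $478.32.
Offer Y: monthly rate = 5.95%/12 = 0.0049583; payment = 48,500 × 0.0049583 / (1 − (1+0.0049583)^−144) = $472.03.
Monthly savings = $478.32 − $472.03 = $6.29.
Break-even = $400.00 / $6.29 = 63.59 → 64 months.

64 months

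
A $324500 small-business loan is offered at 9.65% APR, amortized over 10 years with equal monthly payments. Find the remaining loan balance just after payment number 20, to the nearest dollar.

With monthly rate i = 9.65%/12 = 0.0080417, the balance after k of n payments is P · [(1+i)^n − (1+i)^k] / [(1+i)^n − 1].
(1+0.0080417)^120 = 2.61467700 and (1+0.0080417)^20 = 1.17373397, so the balance is 324,500 × (2.61467700 − 1.17373397) / (2.61467700 − 1) = $289,584.86.

$289,585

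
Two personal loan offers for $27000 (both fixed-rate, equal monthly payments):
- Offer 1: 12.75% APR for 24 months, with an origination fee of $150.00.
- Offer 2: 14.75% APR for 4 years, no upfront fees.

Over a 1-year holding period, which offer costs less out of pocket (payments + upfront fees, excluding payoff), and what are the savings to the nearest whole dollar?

Offer 2 by $6,539

Offer 1: monthly rate = 12.75%/12 = 0.0106250; payment = 27,000 × 0.0106250 / (1 − (1+0.0106250)^−24) = $1,280.46.
Offer 2: monthly rate = 14.75%/12 = 0.0122917; payment = 27,000 × 0.0122917 / (1 − (1+0.0122917)^−48) = $748.01.
Over 12 months: Offer 1 costs 12 × $1,280.46 + $150.00 = $15,515.52; Offer 2 costs 12 × $748.01 = $8,976.12.
Offer 2 is cheaper by $15,515.52 − $8,976.12 = $6,539.40.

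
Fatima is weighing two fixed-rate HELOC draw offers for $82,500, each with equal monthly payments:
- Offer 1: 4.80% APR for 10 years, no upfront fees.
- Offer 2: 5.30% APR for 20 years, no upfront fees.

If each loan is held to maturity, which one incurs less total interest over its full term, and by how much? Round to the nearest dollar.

Offer 1: monthly rate = 4.8%/12 = 0.0040000; payment = 82,500 × 0.0040000 / (1 − (1+0.0040000)^−120) = $867.00.
Total interest on Offer 1 = 120 × $867.00 − $82,500 = $21,540.00.
Offer 2: monthly rate = 5.3%/12 = 0.0044167; payment = 82,500 × 0.0044167 / (1 − (1+0.0044167)^−240) = $558.23.
Total interest on Offer 2 = 240 × $558.23 − $82,500 = $51,475.20.
Offer 1 is lower by $29,935.20.

Offer 1 by $29,935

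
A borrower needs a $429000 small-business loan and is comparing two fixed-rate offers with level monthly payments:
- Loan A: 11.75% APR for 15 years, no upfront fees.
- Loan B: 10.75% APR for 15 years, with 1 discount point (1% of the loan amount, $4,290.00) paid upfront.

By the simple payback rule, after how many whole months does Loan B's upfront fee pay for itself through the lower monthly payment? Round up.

16 months

Loan A: at 11.75% the monthly rate is 0.0097917, so the payment is 429,000 × 0.0097917 / (1 − 1.0097917^−180) = $5,079.92.
Loan B: monthly rate = 10.75%/12 = 0.0089583; payment = 429,000 × 0.0089583 / (1 − (1+0.0089583)^−180) = $4,808.87.
Monthly savings = $5,079.92 − $4,808.87 = $271.05.
Break-even = $4,290.00 / $271.05 = 15.83 → 16 months.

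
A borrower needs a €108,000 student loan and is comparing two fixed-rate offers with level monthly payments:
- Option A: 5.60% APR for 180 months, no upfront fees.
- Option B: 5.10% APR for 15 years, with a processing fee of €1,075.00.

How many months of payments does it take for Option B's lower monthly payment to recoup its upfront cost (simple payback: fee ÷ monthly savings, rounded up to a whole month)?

38 months

Option A: monthly rate = 5.6%/12 = 0.0046667; payment = 108,000 × 0.0046667 / (1 − (1+0.0046667)^−180) = €888.19.
Option B: at 5.10% the monthly rate is 0.0042500, so the payment is 108,000 × 0.0042500 / (1 − 1.0042500^−180) = €859.69.
Monthly savings = €888.19 − €859.69 = €28.50.
Break-even = €1,075.00 / €28.50 = 37.72 → 38 months.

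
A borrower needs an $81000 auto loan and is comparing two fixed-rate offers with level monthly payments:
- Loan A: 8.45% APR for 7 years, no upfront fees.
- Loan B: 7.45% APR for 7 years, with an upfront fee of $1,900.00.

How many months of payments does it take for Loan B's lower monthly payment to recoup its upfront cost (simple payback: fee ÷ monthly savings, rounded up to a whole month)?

48 months

Loan A: at 8.45% the monthly rate is 0.0070417, so the payment is 81,000 × 0.0070417 / (1 − 1.0070417^−84) = $1,280.72.
Loan B: monthly rate = 7.45%/12 = 0.0062083; payment = 81,000 × 0.0062083 / (1 − (1+0.0062083)^−84) = $1,240.40.
Monthly savings = $1,280.72 − $1,240.40 = $40.32.
Break-even = $1,900.00 / $40.32 = 47.12 → 48 months.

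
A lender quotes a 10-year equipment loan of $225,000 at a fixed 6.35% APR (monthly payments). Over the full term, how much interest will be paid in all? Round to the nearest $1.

At 6.35% the monthly rate is 0.0052917, so the payment is 225,000 × 0.0052917 / (1 − 1.0052917^−120) = $2,537.69.
Total paid = 120 × $2,537.69 = $304,522.80; interest = $304,522.80 − $225,000 = $79,522.80.

$79,523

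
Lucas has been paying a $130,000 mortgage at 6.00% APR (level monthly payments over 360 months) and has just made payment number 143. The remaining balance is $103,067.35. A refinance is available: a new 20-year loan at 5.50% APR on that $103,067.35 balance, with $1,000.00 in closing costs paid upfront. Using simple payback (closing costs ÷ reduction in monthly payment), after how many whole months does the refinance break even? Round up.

15 months

Current payment = 130,000 × 6%/12 / (1 − (1+0.0050000)^−360) = $779.42.
Refinanced payment = 103,067.35 × 0.0045833 / (1 − (1+0.0045833)^−240) = $708.99.
Monthly savings = $779.42 − $708.99 = $70.43.
Break-even = $1,000.00 / $70.43 = 14.20 → 15 months.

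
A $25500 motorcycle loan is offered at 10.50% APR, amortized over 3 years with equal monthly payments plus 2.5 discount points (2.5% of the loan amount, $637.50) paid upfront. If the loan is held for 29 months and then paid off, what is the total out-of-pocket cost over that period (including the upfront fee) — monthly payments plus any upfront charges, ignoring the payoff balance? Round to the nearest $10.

Monthly rate = 10.5%/12 = 0.0087500; payment = 25,500 × 0.0087500 / (1 − (1+0.0087500)^−36) = $828.81.
Total outlay = 29 × $828.81 + $637.50 = $24,672.99.

$24,670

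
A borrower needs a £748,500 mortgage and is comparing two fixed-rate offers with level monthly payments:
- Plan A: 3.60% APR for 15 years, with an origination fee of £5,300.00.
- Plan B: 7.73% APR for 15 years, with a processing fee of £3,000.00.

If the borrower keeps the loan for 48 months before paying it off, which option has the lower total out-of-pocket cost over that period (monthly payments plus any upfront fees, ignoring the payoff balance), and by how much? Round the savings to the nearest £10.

Plan A by £76,860

Plan A: at 3.60% the monthly rate is 0.0030000, so the payment is 748,500 × 0.0030000 / (1 − 1.0030000^−180) = £5,387.73.
Plan B: monthly rate = 7.73%/12 = 0.0064417; payment = 748,500 × 0.0064417 / (1 − (1+0.0064417)^−180) = £7,036.88.
Over 48 months: Plan A costs 48 × £5,387.73 + £5,300.00 = £263,911.04; Plan B costs 48 × £7,036.88 + £3,000.00 = £340,770.24.
Plan A is cheaper by £340,770.24 − £263,911.04 = £76,859.20.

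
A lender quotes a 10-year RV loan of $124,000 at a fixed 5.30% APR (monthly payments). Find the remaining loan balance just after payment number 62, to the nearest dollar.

$68,098

With monthly rate i = 5.3%/12 = 0.0044167, the balance after k of n payments is P · [(1+i)^n − (1+i)^k] / [(1+i)^n − 1].
(1+0.0044167)^120 = 1.69695084 and (1+0.0044167)^62 = 1.31420299, so the balance is 124,000 × (1.69695084 − 1.31420299) / (1.69695084 − 1) = $68,097.68.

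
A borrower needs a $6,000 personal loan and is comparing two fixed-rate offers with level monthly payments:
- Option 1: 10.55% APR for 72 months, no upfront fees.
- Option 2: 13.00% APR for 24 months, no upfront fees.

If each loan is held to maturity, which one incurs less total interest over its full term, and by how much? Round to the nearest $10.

Option 2 by $1,280

Option 1: at 10.55% the monthly rate is 0.0087917, so the payment is 6,000 × 0.0087917 / (1 − 1.0087917^−72) = $112.83.
Total interest on Option 1 = 72 × $112.83 − $6,000 = $2,123.76.
Option 2: monthly rate = 13%/12 = 0.0108333; payment = 6,000 × 0.0108333 / (1 − (1+0.0108333)^−24) = $285.25.
Total interest on Option 2 = 24 × $285.25 − $6,000 = $846.00.
Option 2 is lower by $1,277.76.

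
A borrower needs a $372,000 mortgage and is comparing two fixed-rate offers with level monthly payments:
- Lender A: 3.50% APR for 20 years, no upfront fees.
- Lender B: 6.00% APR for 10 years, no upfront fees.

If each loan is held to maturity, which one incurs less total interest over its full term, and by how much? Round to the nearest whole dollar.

Lender B by $22,193

Lender A: at 3.50% the monthly rate is 0.0029167, so the payment is 372,000 × 0.0029167 / (1 − 1.0029167^−240) = $2,157.45.
Total interest on Lender A = 240 × $2,157.45 − $372,000 = $145,788.00.
Lender B: at 6.00% the monthly rate is 0.0050000, so the payment is 372,000 × 0.0050000 / (1 − 1.0050000^−120) = $4,129.96.
Total interest on Lender B = 120 × $4,129.96 − $372,000 = $123,595.20.
Lender B is lower by $22,192.80.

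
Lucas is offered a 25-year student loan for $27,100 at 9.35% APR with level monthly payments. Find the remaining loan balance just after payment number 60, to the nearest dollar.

$25,365

With monthly rate i = 9.35%/12 = 0.0077917, the balance after k of n payments is P · [(1+i)^n − (1+i)^k] / [(1+i)^n − 1].
(1+0.0077917)^300 = 10.26192576 and (1+0.0077917)^60 = 1.59311004, so the balance is 27,100 × (10.26192576 − 1.59311004) / (10.26192576 − 1) = $25,364.59.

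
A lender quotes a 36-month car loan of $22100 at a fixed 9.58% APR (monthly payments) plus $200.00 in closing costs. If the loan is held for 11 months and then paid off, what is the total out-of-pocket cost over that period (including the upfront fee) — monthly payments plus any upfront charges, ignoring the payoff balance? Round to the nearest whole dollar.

$7,996

Monthly rate = 9.58%/12 = 0.0079833; payment = 22,100 × 0.0079833 / (1 − (1+0.0079833)^−36) = $708.75.
Total outlay = 11 × $708.75 + $200.00 = $7,996.25.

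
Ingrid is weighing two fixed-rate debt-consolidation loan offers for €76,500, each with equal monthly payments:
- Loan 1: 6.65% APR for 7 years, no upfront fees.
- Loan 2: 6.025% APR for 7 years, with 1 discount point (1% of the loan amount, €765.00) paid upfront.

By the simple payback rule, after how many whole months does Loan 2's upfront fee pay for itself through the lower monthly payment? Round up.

Loan 1: at 6.65% the monthly rate is 0.0055417, so the payment is 76,500 × 0.0055417 / (1 − 1.0055417^−84) = €1,141.55.
Loan 2: monthly rate = 6.025%/12 = 0.0050208; payment = 76,500 × 0.0050208 / (1 − (1+0.0050208)^−84) = €1,118.47.
Monthly savings = €1,141.55 − €1,118.47 = €23.08.
Break-even = €765.00 / €23.08 = 33.15 → 34 months.

34 months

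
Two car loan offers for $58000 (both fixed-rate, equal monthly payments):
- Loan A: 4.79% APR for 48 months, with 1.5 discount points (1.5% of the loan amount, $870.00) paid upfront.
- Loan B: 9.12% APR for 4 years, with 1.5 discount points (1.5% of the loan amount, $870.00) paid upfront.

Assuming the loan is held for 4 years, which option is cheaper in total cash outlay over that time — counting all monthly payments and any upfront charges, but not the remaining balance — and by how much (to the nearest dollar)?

Loan A by $5,590

Loan A: at 4.79% the monthly rate is 0.0039917, so the payment is 58,000 × 0.0039917 / (1 − 1.0039917^−48) = $1,330.19.
Loan B: at 9.12% the monthly rate is 0.0076000, so the payment is 58,000 × 0.0076000 / (1 − 1.0076000^−48) = $1,446.64.
Over 48 months: Loan A costs 48 × $1,330.19 + $870.00 = $64,719.12; Loan B costs 48 × $1,446.64 + $870.00 = $70,308.72.
Loan A is cheaper by $70,308.72 − $64,719.12 = $5,589.60.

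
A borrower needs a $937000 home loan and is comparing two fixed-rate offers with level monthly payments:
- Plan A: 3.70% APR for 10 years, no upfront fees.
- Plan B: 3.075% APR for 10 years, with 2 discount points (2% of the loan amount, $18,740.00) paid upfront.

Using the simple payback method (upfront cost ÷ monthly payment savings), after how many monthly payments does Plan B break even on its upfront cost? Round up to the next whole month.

Plan A: monthly rate = 3.7%/12 = 0.0030833; payment = 937,000 × 0.0030833 / (1 − (1+0.0030833)^−120) = $9,353.65.
Plan B: at 3.075% the monthly rate is 0.0025625, so the payment is 937,000 × 0.0025625 / (1 − 1.0025625^−120) = $9,080.22.
Monthly savings = $9,353.65 − $9,080.22 = $273.43.
Break-even = $18,740.00 / $273.43 = 68.54 → 69 months.

69 months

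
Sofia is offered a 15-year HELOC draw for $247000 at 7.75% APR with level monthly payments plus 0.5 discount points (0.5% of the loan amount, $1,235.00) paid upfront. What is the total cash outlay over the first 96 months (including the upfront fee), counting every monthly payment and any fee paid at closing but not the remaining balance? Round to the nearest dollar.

$224,430

At 7.75% the monthly rate is 0.0064583, so the payment is 247,000 × 0.0064583 / (1 − 1.0064583^−180) = $2,324.95.
Total outlay = 96 × $2,324.95 + $1,235.00 = $224,430.20.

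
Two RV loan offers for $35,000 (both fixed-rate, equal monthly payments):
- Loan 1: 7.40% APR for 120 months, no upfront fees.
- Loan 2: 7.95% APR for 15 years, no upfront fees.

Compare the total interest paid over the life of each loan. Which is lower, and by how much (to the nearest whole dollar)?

Loan 1 by $10,389

Loan 1: at 7.40% the monthly rate is 0.0061667, so the payment is 35,000 × 0.0061667 / (1 − 1.0061667^−120) = $413.63.
Total interest on Loan 1 = 120 × $413.63 − $35,000 = $14,635.60.
Loan 2: monthly rate = 7.95%/12 = 0.0066250; payment = 35,000 × 0.0066250 / (1 − (1+0.0066250)^−180) = $333.47.
Total interest on Loan 2 = 180 × $333.47 − $35,000 = $25,024.60.
Loan 1 is lower by $10,389.00.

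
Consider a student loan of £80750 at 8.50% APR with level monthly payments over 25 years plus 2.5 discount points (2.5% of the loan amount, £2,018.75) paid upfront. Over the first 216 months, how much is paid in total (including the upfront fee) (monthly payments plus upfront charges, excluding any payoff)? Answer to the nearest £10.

Monthly rate = 8.5%/12 = 0.0070833; payment = 80,750 × 0.0070833 / (1 − (1+0.0070833)^−300) = £650.22.
Total outlay = 216 × £650.22 + £2,018.75 = £142,466.27.

£142,470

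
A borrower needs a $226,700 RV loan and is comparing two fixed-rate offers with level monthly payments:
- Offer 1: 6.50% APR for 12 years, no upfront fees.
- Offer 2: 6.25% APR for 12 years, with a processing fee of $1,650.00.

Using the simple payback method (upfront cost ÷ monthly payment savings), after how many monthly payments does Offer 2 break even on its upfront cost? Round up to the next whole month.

56 months

Offer 1: monthly rate = 6.5%/12 = 0.0054167; payment = 226,700 × 0.0054167 / (1 − (1+0.0054167)^−144) = $2,271.36.
Offer 2: monthly rate = 6.25%/12 = 0.0052083; payment = 226,700 × 0.0052083 / (1 − (1+0.0052083)^−144) = $2,241.69.
Monthly savings = $2,271.36 − $2,241.69 = $29.67.
Break-even = $1,650.00 / $29.67 = 55.61 → 56 months.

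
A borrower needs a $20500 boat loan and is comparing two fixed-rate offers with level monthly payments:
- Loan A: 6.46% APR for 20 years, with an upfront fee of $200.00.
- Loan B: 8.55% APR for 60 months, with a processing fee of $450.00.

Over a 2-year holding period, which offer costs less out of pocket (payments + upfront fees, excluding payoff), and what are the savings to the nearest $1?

Loan A by $6,699

Loan A: monthly rate = 6.46%/12 = 0.0053833; payment = 20,500 × 0.0053833 / (1 − (1+0.0053833)^−240) = $152.36.
Loan B: at 8.55% the monthly rate is 0.0071250, so the payment is 20,500 × 0.0071250 / (1 − 1.0071250^−60) = $421.08.
Over 24 months: Loan A costs 24 × $152.36 + $200.00 = $3,856.64; Loan B costs 24 × $421.08 + $450.00 = $10,555.92.
Loan A is cheaper by $10,555.92 − $3,856.64 = $6,699.28.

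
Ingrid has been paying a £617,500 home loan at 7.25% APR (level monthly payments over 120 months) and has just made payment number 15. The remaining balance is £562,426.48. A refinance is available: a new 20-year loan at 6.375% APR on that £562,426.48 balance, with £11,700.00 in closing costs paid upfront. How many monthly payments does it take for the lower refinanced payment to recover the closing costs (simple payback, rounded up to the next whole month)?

4 months

Current payment = 617,500 × 7.25%/12 / (1 − (1+0.0060417)^−120) = £7,249.51.
Refinanced payment = 562,426.48 × 0.0053125 / (1 − (1+0.0053125)^−240) = £4,152.01.
Monthly savings = £7,249.51 − £4,152.01 = £3,097.50.
Break-even = £11,700.00 / £3,097.50 = 3.78 → 4 months.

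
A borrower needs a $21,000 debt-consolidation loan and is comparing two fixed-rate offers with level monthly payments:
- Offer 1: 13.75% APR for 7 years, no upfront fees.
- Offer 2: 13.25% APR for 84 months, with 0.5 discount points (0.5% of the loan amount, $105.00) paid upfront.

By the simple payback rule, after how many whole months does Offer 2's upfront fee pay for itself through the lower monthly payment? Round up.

Offer 1: at 13.75% the monthly rate is 0.0114583, so the payment is 21,000 × 0.0114583 / (1 − 1.0114583^−84) = $390.65.
Offer 2: monthly rate = 13.25%/12 = 0.0110417; payment = 21,000 × 0.0110417 / (1 − (1+0.0110417)^−84) = $384.89.
Monthly savings = $390.65 − $384.89 = $5.76.
Break-even = $105.00 / $5.76 = 18.23 → 19 months.

19 months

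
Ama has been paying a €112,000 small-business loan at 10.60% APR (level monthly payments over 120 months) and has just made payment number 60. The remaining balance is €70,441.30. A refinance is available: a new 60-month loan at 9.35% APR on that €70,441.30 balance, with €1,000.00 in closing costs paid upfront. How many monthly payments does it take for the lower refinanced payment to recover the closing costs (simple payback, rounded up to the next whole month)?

Current payment = 112,000 × 10.6%/12 / (1 − (1+0.0088333)^−120) = €1,517.55.
Refinanced payment = 70,441.30 × 0.0077917 / (1 − (1+0.0077917)^−60) = €1,474.24.
Monthly savings = €1,517.55 − €1,474.24 = €43.31.
Break-even = €1,000.00 / €43.31 = 23.09 → 24 months.

24 months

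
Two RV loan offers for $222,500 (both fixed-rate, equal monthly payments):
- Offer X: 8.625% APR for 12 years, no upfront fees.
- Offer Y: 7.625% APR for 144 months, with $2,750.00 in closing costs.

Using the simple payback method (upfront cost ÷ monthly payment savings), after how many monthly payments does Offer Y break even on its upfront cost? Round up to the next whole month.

Offer X: monthly rate = 8.625%/12 = 0.0071875; payment = 222,500 × 0.0071875 / (1 − (1+0.0071875)^−144) = $2,485.36.
Offer Y: at 7.625% the monthly rate is 0.0063542, so the payment is 222,500 × 0.0063542 / (1 − 1.0063542^−144) = $2,362.94.
Monthly savings = $2,485.36 − $2,362.94 = $122.42.
Break-even = $2,750.00 / $122.42 = 22.46 → 23 months.

23 months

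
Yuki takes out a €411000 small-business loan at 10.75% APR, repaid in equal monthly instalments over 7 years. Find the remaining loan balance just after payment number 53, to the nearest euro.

€188,295

With monthly rate i = 10.75%/12 = 0.0089583, the balance after k of n payments is P · [(1+i)^n − (1+i)^k] / [(1+i)^n − 1].
(1+0.0089583)^84 = 2.11520011 and (1+0.0089583)^53 = 1.60428410, so the balance is 411,000 × (2.11520011 − 1.60428410) / (2.11520011 − 1) = €188,294.89.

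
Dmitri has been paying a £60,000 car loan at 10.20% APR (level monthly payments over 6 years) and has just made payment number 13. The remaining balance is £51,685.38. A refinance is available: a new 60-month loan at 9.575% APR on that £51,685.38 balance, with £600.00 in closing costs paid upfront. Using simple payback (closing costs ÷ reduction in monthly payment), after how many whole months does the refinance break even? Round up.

20 months

Current payment = 60,000 × 10.2%/12 / (1 − (1+0.0085000)^−72) = £1,117.61.
Refinanced payment = 51,685.38 × 0.0079792 / (1 − (1+0.0079792)^−60) = £1,087.38.
Monthly savings = £1,117.61 − £1,087.38 = £30.23.
Break-even = £600.00 / £30.23 = 19.85 → 20 months.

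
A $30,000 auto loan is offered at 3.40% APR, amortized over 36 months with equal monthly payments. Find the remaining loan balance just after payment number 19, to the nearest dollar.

With monthly rate i = 3.4%/12 = 0.0028333, the balance after k of n payments is P · [(1+i)^n − (1+i)^k] / [(1+i)^n − 1].
(1+0.0028333)^36 = 1.10722377 and (1+0.0028333)^19 = 1.05522838, so the balance is 30,000 × (1.10722377 − 1.05522838) / (1.10722377 − 1) = $14,547.72.

$14,548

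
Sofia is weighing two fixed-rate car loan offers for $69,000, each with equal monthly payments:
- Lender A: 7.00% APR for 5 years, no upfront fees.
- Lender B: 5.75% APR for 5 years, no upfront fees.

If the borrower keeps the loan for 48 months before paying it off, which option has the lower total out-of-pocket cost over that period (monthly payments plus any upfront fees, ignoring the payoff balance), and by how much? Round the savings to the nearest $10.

Lender A: at 7.00% the monthly rate is 0.0058333, so the payment is 69,000 × 0.0058333 / (1 − 1.0058333^−60) = $1,366.28.
Lender B: at 5.75% the monthly rate is 0.0047917, so the payment is 69,000 × 0.0047917 / (1 − 1.0047917^−60) = $1,325.96.
Over 48 months: Lender A costs 48 × $1,366.28 = $65,581.44; Lender B costs 48 × $1,325.96 = $63,646.08.
Lender B is cheaper by $65,581.44 − $63,646.08 = $1,935.36.

Lender B by $1,940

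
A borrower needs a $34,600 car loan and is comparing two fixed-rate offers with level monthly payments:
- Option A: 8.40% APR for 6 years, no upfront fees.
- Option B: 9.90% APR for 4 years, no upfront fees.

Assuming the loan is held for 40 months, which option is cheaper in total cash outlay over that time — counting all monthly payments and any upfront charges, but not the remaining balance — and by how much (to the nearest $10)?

Option A: monthly rate = 8.4%/12 = 0.0070000; payment = 34,600 × 0.0070000 / (1 − (1+0.0070000)^−72) = $613.43.
Option B: monthly rate = 9.9%/12 = 0.0082500; payment = 34,600 × 0.0082500 / (1 − (1+0.0082500)^−48) = $875.88.
Over 40 months: Option A costs 40 × $613.43 = $24,537.20; Option B costs 40 × $875.88 = $35,035.20.
Option A is cheaper by $35,035.20 − $24,537.20 = $10,498.00.

Option A by $10,500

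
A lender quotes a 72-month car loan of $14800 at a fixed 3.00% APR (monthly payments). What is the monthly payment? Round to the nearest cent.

$224.87

At 3.00% the monthly rate is 0.0025000, so the payment is 14,800 × 0.0025000 / (1 − 1.0025000^−72) = $224.87.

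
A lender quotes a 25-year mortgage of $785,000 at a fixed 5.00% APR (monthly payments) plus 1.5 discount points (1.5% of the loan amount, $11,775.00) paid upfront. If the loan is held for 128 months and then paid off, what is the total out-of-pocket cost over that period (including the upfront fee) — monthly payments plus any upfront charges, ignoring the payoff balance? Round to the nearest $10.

At 5.00% the monthly rate is 0.0041667, so the payment is 785,000 × 0.0041667 / (1 − 1.0041667^−300) = $4,589.03.
Total outlay = 128 × $4,589.03 + $11,775.00 = $599,170.84.

$599,170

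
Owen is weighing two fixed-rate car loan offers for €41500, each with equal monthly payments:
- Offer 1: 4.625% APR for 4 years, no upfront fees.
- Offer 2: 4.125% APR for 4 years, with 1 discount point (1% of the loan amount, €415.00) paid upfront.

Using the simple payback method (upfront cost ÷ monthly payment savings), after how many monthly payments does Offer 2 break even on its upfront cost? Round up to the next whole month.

Offer 1: monthly rate = 4.625%/12 = 0.0038542; payment = 41,500 × 0.0038542 / (1 − (1+0.0038542)^−48) = €948.68.
Offer 2: monthly rate = 4.125%/12 = 0.0034375; payment = 41,500 × 0.0034375 / (1 − (1+0.0034375)^−48) = €939.35.
Monthly savings = €948.68 − €939.35 = €9.33.
Break-even = €415.00 / €9.33 = 44.48 → 45 months.

45 months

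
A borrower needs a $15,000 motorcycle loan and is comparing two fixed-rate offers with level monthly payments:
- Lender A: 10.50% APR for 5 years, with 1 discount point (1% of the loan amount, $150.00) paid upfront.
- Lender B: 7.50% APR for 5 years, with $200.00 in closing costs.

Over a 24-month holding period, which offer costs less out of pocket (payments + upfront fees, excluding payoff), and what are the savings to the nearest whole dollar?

Lender B by $474

Lender A: monthly rate = 10.5%/12 = 0.0087500; payment = 15,000 × 0.0087500 / (1 − (1+0.0087500)^−60) = $322.41.
Lender B: monthly rate = 7.5%/12 = 0.0062500; payment = 15,000 × 0.0062500 / (1 − (1+0.0062500)^−60) = $300.57.
Over 24 months: Lender A costs 24 × $322.41 + $150.00 = $7,887.84; Lender B costs 24 × $300.57 + $200.00 = $7,413.68.
Lender B is cheaper by $7,887.84 − $7,413.68 = $474.16.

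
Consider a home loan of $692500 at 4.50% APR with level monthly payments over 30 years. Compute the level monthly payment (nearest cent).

Monthly rate = 4.5%/12 = 0.0037500; payment = 692,500 × 0.0037500 / (1 − (1+0.0037500)^−360) = $3,508.80.

$3,508.80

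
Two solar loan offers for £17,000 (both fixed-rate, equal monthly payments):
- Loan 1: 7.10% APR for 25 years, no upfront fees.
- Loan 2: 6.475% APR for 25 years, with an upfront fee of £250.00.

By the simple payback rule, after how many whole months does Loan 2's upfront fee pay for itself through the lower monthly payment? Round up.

Loan 1: at 7.10% the monthly rate is 0.0059167, so the payment is 17,000 × 0.0059167 / (1 − 1.0059167^−300) = £121.24.
Loan 2: monthly rate = 6.475%/12 = 0.0053958; payment = 17,000 × 0.0053958 / (1 − (1+0.0053958)^−300) = £114.52.
Monthly savings = £121.24 − £114.52 = £6.72.
Break-even = £250.00 / £6.72 = 37.20 → 38 months.

38 months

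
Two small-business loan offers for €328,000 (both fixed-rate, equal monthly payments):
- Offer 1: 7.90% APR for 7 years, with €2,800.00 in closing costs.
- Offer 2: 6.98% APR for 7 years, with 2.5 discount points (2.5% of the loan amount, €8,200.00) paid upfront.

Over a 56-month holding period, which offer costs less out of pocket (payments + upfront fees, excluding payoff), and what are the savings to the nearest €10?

Offer 1: monthly rate = 7.9%/12 = 0.0065833; payment = 328,000 × 0.0065833 / (1 − (1+0.0065833)^−84) = €5,095.95.
Offer 2: monthly rate = 6.98%/12 = 0.0058167; payment = 328,000 × 0.0058167 / (1 − (1+0.0058167)^−84) = €4,947.19.
Over 56 months: Offer 1 costs 56 × €5,095.95 + €2,800.00 = €288,173.20; Offer 2 costs 56 × €4,947.19 + €8,200.00 = €285,242.64.
Offer 2 is cheaper by €288,173.20 − €285,242.64 = €2,930.56.

Offer 2 by €2,930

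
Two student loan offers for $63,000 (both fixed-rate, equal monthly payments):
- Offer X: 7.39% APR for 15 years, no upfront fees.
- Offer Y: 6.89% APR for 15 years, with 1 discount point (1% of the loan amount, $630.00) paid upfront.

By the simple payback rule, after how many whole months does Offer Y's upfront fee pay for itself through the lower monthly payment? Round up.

36 months

Offer X: at 7.39% the monthly rate is 0.0061583, so the payment is 63,000 × 0.0061583 / (1 − 1.0061583^−180) = $580.09.
Offer Y: at 6.89% the monthly rate is 0.0057417, so the payment is 63,000 × 0.0057417 / (1 − 1.0057417^−180) = $562.39.
Monthly savings = $580.09 − $562.39 = $17.70.
Break-even = $630.00 / $17.70 = 35.59 → 36 months.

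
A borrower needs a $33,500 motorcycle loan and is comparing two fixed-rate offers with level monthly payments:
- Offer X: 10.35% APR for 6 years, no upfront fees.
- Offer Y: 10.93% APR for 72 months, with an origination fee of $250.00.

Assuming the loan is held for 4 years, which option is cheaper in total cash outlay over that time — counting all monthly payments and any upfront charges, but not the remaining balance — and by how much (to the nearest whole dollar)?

Offer X by $725

Offer X: monthly rate = 10.35%/12 = 0.0086250; payment = 33,500 × 0.0086250 / (1 − (1+0.0086250)^−72) = $626.54.
Offer Y: monthly rate = 10.93%/12 = 0.0091083; payment = 33,500 × 0.0091083 / (1 − (1+0.0091083)^−72) = $636.44.
Over 48 months: Offer X costs 48 × $626.54 = $30,073.92; Offer Y costs 48 × $636.44 + $250.00 = $30,799.12.
Offer X is cheaper by $30,799.12 − $30,073.92 = $725.20.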